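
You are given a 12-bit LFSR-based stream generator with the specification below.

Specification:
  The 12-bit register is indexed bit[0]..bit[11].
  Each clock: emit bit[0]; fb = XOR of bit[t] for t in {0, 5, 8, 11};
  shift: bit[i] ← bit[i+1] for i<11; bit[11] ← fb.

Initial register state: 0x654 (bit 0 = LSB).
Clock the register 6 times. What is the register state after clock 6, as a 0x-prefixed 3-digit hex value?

0x819

reg_0 = 0x654
clock 1: out=0, reg = 0x32A
clock 2: out=0, reg = 0x195
clock 3: out=1, reg = 0x0CA
clock 4: out=0, reg = 0x065
clock 5: out=1, reg = 0x032
clock 6: out=0, reg = 0x819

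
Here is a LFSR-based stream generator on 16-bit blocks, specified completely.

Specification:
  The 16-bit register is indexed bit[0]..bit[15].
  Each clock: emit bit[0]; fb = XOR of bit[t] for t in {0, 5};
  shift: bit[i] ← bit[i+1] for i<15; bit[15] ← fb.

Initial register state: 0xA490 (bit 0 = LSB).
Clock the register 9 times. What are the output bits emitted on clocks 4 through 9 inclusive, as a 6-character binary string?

010010

reg_0 = 0xA490
clock 1: out=0, reg = 0x5248
clock 2: out=0, reg = 0x2924
clock 3: out=0, reg = 0x9492
clock 4: out=0, reg = 0x4A49
clock 5: out=1, reg = 0xA524
clock 6: out=0, reg = 0xD292
clock 7: out=0, reg = 0x6949
clock 8: out=1, reg = 0xB4A4
clock 9: out=0, reg = 0xDA52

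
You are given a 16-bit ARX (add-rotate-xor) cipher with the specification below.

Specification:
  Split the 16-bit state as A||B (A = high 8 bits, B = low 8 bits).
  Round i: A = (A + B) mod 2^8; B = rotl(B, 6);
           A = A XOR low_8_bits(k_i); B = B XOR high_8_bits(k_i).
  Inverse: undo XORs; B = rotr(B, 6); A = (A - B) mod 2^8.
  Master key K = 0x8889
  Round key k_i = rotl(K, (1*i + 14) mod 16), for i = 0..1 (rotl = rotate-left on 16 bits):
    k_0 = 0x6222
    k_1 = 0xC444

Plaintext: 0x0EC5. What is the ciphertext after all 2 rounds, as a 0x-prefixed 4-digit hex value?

s_0 = plaintext = 0x0EC5
s_1 = Round(s_0, k_0) = 0xF113
s_2 = Round(s_1, k_1) = 0x4000

0x4000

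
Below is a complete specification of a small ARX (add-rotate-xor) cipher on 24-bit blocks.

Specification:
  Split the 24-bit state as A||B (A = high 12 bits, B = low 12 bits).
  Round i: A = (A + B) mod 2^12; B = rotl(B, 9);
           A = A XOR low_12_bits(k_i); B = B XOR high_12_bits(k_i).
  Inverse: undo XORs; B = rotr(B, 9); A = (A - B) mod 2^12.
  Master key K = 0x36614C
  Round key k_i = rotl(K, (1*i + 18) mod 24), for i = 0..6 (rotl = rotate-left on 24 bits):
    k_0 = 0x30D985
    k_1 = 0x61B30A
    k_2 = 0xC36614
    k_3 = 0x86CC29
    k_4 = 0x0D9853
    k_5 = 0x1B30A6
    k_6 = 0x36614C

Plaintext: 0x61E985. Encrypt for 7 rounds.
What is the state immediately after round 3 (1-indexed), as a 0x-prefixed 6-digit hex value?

s_0 = plaintext = 0x61E985
s_1 = Round(s_0, k_0) = 0x62683D
s_2 = Round(s_1, k_1) = 0xD69D1C
s_3 = Round(s_2, k_2) = 0xC91595
s_4 = Round(s_3, k_3) = 0xE0F2DE
s_5 = Round(s_4, k_4) = 0x8BEC82
s_6 = Round(s_5, k_5) = 0x5E6423
s_7 = Round(s_6, k_6) = 0xB455E2

0xC91595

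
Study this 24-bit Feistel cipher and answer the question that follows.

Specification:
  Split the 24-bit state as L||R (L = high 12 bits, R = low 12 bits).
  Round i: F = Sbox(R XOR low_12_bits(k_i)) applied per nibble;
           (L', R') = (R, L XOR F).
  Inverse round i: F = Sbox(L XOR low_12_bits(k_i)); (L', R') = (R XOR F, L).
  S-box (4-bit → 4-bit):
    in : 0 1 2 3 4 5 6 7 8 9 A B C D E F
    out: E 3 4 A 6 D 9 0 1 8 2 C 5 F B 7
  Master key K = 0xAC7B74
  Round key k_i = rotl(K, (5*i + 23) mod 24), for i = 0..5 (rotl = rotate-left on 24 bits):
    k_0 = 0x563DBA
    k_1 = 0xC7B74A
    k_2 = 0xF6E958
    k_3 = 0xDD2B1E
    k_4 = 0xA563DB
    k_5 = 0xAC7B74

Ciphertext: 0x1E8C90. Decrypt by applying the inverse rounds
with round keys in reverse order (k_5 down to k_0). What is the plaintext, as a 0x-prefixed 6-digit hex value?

s_0 = ciphertext = 0x1E8C90
s_1 = InvRound(s_0, k_5) = 0xE151E8
s_2 = InvRound(s_1, k_4) = 0xEB3E15
s_3 = InvRound(s_2, k_3) = 0x33AEB3
s_4 = InvRound(s_3, k_2) = 0xC2733A
s_5 = InvRound(s_4, k_1) = 0xFA5C27
s_6 = InvRound(s_5, k_0) = 0x810FA5

0x810FA5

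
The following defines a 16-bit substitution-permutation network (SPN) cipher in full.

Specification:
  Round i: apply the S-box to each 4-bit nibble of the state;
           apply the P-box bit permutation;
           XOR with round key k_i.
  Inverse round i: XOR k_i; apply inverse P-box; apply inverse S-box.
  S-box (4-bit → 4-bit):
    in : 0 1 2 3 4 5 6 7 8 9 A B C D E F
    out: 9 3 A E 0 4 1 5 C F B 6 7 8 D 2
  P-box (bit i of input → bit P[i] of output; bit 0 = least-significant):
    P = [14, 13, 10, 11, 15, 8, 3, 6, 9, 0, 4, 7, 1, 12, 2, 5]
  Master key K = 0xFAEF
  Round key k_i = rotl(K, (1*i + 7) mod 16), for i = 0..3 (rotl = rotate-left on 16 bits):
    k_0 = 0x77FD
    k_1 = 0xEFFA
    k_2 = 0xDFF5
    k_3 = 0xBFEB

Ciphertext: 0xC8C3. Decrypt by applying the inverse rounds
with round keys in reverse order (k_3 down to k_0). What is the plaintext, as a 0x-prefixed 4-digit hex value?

0x21B6

s_0 = ciphertext = 0xC8C3
s_1 = InvRound(s_0, k_3) = 0x26BC
s_2 = InvRound(s_1, k_2) = 0xFF9A
s_3 = InvRound(s_2, k_1) = 0x24D4
s_4 = InvRound(s_3, k_0) = 0x21B6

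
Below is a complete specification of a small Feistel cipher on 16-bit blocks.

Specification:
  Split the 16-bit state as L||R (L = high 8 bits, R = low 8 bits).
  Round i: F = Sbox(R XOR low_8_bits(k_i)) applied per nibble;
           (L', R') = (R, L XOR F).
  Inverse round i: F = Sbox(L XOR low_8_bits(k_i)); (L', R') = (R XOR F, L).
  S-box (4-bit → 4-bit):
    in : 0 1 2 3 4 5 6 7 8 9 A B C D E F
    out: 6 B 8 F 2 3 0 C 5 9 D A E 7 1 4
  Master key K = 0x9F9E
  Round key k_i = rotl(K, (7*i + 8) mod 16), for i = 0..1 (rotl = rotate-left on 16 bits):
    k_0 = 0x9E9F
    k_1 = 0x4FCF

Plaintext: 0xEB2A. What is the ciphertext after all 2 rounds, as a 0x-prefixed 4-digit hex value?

s_0 = plaintext = 0xEB2A
s_1 = Round(s_0, k_0) = 0x2A48
s_2 = Round(s_1, k_1) = 0x4876

0x4876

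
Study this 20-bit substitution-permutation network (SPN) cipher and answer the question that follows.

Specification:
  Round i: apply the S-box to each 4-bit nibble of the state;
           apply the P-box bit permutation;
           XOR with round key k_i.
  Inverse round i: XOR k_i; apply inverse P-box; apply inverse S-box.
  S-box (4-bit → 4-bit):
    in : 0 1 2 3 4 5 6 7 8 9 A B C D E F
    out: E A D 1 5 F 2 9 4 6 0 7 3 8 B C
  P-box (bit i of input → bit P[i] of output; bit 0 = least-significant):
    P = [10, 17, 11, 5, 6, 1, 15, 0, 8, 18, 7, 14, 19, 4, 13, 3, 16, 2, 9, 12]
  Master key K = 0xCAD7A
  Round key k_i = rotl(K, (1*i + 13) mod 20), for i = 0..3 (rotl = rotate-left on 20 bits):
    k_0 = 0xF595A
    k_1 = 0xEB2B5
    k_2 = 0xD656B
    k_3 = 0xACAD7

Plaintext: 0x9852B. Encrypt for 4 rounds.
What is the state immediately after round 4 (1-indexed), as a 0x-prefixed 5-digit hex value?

s_0 = plaintext = 0x9852B
s_1 = Round(s_0, k_0) = 0x9B69F
s_2 = Round(s_1, k_1) = 0x21883
s_3 = Round(s_2, k_2) = 0xCF3F3
s_4 = Round(s_3, k_3) = 0xB6FDA

0xB6FDA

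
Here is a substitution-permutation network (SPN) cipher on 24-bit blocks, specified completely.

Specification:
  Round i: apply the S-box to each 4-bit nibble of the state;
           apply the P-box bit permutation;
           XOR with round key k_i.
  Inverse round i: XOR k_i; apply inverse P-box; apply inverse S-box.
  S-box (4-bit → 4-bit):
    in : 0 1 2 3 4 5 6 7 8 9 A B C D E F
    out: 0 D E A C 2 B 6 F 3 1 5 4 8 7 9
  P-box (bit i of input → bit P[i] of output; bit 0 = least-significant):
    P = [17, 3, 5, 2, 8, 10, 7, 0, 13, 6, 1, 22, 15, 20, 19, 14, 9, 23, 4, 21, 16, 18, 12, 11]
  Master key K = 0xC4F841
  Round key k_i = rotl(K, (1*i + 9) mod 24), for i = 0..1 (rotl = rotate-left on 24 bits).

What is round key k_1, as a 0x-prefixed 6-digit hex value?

0xE10713

K = 0xC4F841
k_0 = rotl(K, (1*0+9) mod 24) = rotl(K, 9) = 0xF08389
k_1 = rotl(K, (1*1+9) mod 24) = rotl(K, 10) = 0xE10713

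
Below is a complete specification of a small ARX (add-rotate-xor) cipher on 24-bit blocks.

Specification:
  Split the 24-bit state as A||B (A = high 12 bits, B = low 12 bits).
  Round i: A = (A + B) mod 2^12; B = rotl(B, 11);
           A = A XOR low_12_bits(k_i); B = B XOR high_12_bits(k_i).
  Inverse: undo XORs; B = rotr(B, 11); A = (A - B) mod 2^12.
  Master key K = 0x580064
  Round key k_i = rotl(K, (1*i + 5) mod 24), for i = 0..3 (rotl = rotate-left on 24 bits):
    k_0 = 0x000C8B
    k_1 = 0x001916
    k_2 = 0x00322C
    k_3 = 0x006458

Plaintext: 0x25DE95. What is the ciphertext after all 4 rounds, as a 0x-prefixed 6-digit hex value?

0x87E9EE

s_0 = plaintext = 0x25DE95
s_1 = Round(s_0, k_0) = 0xC79F4A
s_2 = Round(s_1, k_1) = 0x2D57A4
s_3 = Round(s_2, k_2) = 0x8553D1
s_4 = Round(s_3, k_3) = 0x87E9EE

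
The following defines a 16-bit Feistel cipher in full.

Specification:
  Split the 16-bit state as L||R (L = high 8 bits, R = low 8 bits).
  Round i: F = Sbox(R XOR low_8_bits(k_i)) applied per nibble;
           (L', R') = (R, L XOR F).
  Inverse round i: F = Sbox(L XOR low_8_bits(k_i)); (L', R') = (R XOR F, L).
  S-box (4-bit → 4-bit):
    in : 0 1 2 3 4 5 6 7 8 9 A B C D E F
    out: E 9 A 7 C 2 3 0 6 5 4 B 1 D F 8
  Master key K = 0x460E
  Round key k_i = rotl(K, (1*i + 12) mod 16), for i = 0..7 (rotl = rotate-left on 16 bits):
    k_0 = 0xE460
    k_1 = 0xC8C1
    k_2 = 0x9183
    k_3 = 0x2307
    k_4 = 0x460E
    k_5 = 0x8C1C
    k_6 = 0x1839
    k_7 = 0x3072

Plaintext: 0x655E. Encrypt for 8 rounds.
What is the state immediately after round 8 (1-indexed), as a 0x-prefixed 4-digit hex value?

0xC653

s_0 = plaintext = 0x655E
s_1 = Round(s_0, k_0) = 0x5E1A
s_2 = Round(s_1, k_1) = 0x1A85
s_3 = Round(s_2, k_2) = 0x85F9
s_4 = Round(s_3, k_3) = 0xF90A
s_5 = Round(s_4, k_4) = 0x0A15
s_6 = Round(s_5, k_5) = 0x15EF
s_7 = Round(s_6, k_6) = 0xEFC6
s_8 = Round(s_7, k_7) = 0xC653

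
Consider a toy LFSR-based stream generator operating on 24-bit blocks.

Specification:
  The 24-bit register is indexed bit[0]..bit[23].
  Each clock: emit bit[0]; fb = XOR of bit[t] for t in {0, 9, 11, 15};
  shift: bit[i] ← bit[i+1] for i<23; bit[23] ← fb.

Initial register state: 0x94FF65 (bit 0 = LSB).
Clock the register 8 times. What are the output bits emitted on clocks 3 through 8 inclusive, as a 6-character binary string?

reg_0 = 0x94FF65
clock 1: out=1, reg = 0x4A7FB2
clock 2: out=0, reg = 0x253FD9
clock 3: out=1, reg = 0x929FEC
clock 4: out=0, reg = 0xC94FF6
clock 5: out=0, reg = 0x64A7FB
clock 6: out=1, reg = 0xB253FD
clock 7: out=1, reg = 0x5929FE
clock 8: out=0, reg = 0xAC94FF

100110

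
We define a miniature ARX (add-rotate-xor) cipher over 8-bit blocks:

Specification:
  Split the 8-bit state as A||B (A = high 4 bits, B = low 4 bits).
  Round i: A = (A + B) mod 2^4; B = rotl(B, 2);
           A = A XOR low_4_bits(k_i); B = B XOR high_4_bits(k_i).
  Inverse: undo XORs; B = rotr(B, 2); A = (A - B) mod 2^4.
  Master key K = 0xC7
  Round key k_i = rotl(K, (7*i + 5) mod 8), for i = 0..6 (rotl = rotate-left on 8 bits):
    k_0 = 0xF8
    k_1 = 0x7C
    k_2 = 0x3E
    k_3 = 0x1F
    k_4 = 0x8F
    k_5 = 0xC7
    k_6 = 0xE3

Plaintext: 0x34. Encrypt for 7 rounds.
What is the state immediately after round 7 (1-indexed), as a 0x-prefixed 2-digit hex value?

0xB1

s_0 = plaintext = 0x34
s_1 = Round(s_0, k_0) = 0xFE
s_2 = Round(s_1, k_1) = 0x1C
s_3 = Round(s_2, k_2) = 0x30
s_4 = Round(s_3, k_3) = 0xC1
s_5 = Round(s_4, k_4) = 0x2C
s_6 = Round(s_5, k_5) = 0x9F
s_7 = Round(s_6, k_6) = 0xB1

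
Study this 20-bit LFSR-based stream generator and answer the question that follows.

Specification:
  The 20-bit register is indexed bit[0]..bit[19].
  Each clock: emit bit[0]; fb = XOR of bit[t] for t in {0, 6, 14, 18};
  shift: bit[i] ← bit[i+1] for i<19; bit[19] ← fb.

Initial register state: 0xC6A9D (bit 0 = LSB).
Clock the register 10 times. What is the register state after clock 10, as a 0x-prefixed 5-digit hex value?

reg_0 = 0xC6A9D
clock 1: out=1, reg = 0xE354E
clock 2: out=0, reg = 0x71AA7
clock 3: out=1, reg = 0x38D53
clock 4: out=1, reg = 0x1C6A9
clock 5: out=1, reg = 0x0E354
clock 6: out=0, reg = 0x071AA
clock 7: out=0, reg = 0x838D5
clock 8: out=1, reg = 0x41C6A
clock 9: out=0, reg = 0x20E35
clock 10: out=1, reg = 0x9071A

0x9071A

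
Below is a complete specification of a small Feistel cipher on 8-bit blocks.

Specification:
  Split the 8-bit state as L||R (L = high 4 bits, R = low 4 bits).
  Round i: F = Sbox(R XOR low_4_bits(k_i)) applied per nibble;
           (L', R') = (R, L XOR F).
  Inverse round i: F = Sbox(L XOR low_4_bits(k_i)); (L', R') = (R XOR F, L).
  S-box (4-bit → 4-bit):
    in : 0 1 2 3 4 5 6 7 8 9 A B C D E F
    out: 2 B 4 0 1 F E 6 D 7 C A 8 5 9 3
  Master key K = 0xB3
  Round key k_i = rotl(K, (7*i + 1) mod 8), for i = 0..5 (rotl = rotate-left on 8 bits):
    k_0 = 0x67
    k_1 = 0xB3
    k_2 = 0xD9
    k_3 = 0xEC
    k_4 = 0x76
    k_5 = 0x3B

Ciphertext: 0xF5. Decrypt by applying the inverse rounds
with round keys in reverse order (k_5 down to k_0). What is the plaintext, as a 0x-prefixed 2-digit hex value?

0xA6

s_0 = ciphertext = 0xF5
s_1 = InvRound(s_0, k_5) = 0x4F
s_2 = InvRound(s_1, k_4) = 0xB4
s_3 = InvRound(s_2, k_3) = 0x2B
s_4 = InvRound(s_3, k_2) = 0x12
s_5 = InvRound(s_4, k_1) = 0x61
s_6 = InvRound(s_5, k_0) = 0xA6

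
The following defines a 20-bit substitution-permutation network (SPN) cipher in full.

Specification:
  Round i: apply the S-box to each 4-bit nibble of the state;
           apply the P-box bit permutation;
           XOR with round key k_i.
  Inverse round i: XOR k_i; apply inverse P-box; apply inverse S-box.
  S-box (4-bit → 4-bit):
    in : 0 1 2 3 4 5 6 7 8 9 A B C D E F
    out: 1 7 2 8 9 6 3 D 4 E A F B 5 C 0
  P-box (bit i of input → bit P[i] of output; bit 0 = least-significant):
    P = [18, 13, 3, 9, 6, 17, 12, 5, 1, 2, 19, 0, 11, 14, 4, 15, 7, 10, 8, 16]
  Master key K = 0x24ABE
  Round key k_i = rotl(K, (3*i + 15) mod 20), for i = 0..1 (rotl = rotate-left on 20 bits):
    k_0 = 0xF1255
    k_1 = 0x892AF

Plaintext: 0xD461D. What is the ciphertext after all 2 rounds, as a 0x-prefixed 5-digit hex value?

0x7A590

s_0 = plaintext = 0xD461D
s_1 = Round(s_0, k_0) = 0x98B9B
s_2 = Round(s_1, k_1) = 0x7A590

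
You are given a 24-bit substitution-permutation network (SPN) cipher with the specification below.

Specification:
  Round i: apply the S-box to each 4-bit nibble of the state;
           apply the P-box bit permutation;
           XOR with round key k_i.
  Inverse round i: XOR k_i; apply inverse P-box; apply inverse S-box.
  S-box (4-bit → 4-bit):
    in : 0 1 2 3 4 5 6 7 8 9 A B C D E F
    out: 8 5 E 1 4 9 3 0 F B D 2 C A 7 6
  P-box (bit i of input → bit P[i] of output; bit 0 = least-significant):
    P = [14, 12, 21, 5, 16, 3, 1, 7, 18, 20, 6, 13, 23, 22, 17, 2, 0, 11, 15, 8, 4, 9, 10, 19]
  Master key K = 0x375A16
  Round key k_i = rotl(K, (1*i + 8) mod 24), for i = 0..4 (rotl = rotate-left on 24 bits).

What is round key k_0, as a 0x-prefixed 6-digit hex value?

K = 0x375A16
k_0 = rotl(K, (1*0+8) mod 24) = rotl(K, 8) = 0x5A1637

0x5A1637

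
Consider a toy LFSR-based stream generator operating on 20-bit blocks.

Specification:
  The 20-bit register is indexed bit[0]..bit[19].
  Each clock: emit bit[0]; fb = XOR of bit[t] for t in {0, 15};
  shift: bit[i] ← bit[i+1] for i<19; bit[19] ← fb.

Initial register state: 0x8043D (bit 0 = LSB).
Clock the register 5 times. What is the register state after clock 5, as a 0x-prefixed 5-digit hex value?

reg_0 = 0x8043D
clock 1: out=1, reg = 0xC021E
clock 2: out=0, reg = 0x6010F
clock 3: out=1, reg = 0xB0087
clock 4: out=1, reg = 0xD8043
clock 5: out=1, reg = 0x6C021

0x6C021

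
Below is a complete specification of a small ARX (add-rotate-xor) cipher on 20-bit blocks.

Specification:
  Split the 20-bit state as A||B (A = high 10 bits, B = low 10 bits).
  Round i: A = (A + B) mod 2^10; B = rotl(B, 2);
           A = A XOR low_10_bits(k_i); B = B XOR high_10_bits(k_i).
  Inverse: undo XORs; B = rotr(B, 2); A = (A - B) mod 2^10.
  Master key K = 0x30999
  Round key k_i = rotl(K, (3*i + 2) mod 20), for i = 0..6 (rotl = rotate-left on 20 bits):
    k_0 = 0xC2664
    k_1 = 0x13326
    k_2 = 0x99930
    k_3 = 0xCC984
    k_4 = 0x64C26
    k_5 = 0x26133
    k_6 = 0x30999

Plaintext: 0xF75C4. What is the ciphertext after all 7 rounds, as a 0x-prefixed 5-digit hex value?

0x3D192

s_0 = plaintext = 0xF75C4
s_1 = Round(s_0, k_0) = 0xF1418
s_2 = Round(s_1, k_1) = 0x3EC2C
s_3 = Round(s_2, k_2) = 0x05ED6
s_4 = Round(s_3, k_3) = 0xDA468
s_5 = Round(s_4, k_4) = 0xFDC33
s_6 = Round(s_5, k_5) = 0x46454
s_7 = Round(s_6, k_6) = 0x3D192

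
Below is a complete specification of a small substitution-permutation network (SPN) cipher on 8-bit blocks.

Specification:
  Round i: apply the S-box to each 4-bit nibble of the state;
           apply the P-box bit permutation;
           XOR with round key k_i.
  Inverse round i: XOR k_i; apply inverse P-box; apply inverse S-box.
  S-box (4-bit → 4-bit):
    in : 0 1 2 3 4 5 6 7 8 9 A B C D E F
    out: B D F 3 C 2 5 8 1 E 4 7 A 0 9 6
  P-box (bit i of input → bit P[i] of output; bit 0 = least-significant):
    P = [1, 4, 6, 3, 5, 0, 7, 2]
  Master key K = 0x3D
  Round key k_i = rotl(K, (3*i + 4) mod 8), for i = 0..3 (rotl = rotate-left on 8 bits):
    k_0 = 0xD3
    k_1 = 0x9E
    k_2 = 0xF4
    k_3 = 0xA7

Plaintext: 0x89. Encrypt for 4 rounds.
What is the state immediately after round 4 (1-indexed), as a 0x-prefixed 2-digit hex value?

0x05

s_0 = plaintext = 0x89
s_1 = Round(s_0, k_0) = 0xAB
s_2 = Round(s_1, k_1) = 0x4C
s_3 = Round(s_2, k_2) = 0x68
s_4 = Round(s_3, k_3) = 0x05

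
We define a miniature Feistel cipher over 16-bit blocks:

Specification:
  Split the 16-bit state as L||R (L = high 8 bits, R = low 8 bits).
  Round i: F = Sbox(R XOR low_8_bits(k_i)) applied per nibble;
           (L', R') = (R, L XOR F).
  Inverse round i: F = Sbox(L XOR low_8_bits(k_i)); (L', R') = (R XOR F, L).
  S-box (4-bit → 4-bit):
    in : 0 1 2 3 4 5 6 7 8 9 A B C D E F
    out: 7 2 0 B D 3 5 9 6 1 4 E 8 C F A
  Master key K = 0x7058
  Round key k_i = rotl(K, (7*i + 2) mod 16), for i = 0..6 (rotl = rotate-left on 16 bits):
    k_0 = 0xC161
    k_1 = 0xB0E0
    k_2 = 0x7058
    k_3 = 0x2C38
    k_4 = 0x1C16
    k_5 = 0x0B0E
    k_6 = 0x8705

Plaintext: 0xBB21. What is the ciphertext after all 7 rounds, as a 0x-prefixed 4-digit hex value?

s_0 = plaintext = 0xBB21
s_1 = Round(s_0, k_0) = 0x216C
s_2 = Round(s_1, k_1) = 0x6C49
s_3 = Round(s_2, k_2) = 0x494E
s_4 = Round(s_3, k_3) = 0x4EDC
s_5 = Round(s_4, k_4) = 0xDCCA
s_6 = Round(s_5, k_5) = 0xCA51
s_7 = Round(s_6, k_6) = 0x51F7

0x51F7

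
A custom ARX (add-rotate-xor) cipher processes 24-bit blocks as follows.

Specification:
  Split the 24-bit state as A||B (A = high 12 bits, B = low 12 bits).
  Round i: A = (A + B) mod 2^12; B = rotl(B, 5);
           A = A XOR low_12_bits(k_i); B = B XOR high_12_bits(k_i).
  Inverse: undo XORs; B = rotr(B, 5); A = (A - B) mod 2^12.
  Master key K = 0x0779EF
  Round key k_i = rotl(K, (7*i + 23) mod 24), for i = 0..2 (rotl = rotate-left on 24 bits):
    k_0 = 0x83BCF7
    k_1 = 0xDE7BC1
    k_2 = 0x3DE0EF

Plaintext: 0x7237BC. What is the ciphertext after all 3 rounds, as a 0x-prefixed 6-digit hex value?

0x57ACC8

s_0 = plaintext = 0x7237BC
s_1 = Round(s_0, k_0) = 0x228FB4
s_2 = Round(s_1, k_1) = 0xA1DB78
s_3 = Round(s_2, k_2) = 0x57ACC8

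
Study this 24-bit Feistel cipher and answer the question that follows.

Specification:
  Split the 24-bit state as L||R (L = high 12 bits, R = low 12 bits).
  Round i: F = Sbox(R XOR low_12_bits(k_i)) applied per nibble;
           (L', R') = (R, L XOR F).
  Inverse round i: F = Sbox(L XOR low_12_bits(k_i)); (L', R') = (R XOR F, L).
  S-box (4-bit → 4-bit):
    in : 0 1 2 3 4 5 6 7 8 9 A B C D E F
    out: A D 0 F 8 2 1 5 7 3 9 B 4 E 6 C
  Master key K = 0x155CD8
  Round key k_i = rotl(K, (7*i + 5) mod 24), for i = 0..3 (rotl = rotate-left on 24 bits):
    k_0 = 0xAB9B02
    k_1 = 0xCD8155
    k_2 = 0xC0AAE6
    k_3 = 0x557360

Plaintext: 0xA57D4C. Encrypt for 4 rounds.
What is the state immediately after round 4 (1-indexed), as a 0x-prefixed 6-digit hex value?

s_0 = plaintext = 0xA57D4C
s_1 = Round(s_0, k_0) = 0xD4CBD1
s_2 = Round(s_1, k_1) = 0xBD1434
s_3 = Round(s_2, k_2) = 0x434D31
s_4 = Round(s_3, k_3) = 0xD31219

0xD31219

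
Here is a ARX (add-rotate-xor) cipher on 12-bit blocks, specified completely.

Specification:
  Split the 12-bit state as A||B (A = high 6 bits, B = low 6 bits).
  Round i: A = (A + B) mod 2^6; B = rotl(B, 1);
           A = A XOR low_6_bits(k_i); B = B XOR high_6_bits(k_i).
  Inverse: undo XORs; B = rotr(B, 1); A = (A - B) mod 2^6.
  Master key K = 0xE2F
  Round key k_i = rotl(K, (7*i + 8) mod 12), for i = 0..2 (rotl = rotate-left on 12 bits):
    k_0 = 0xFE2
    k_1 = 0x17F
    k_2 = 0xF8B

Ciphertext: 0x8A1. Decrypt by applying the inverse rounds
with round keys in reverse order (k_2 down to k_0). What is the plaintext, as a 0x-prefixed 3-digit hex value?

s_0 = ciphertext = 0x8A1
s_1 = InvRound(s_0, k_2) = 0xEAF
s_2 = InvRound(s_1, k_1) = 0xC15
s_3 = InvRound(s_2, k_0) = 0xF55

0xF55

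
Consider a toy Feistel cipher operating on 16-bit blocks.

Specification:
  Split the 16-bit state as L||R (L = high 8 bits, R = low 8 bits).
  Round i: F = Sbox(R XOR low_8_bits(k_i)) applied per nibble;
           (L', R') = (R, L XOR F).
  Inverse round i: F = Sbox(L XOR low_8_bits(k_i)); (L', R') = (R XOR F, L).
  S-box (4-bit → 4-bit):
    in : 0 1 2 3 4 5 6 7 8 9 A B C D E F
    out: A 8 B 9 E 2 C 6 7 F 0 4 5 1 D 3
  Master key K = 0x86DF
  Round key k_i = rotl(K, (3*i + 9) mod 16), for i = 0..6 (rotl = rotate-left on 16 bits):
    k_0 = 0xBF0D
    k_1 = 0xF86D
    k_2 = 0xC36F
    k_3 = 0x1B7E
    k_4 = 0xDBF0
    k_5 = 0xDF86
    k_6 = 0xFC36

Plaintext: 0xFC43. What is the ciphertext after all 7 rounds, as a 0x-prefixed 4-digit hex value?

0x3D5F

s_0 = plaintext = 0xFC43
s_1 = Round(s_0, k_0) = 0x4311
s_2 = Round(s_1, k_1) = 0x1126
s_3 = Round(s_2, k_2) = 0x26FE
s_4 = Round(s_3, k_3) = 0xFE5C
s_5 = Round(s_4, k_4) = 0x5CFB
s_6 = Round(s_5, k_5) = 0xFB3D
s_7 = Round(s_6, k_6) = 0x3D5F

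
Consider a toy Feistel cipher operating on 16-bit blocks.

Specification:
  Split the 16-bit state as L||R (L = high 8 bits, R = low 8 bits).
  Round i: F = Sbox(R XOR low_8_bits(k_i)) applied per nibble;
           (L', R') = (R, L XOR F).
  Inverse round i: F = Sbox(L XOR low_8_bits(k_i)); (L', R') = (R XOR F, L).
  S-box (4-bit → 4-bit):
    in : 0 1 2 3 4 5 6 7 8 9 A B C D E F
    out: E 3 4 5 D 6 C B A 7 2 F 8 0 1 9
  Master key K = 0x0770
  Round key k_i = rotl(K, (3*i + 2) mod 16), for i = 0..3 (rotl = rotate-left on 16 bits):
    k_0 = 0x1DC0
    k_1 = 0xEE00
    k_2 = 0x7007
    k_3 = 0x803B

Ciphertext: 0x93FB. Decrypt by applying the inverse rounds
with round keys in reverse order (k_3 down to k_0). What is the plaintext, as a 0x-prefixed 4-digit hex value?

s_0 = ciphertext = 0x93FB
s_1 = InvRound(s_0, k_3) = 0xD193
s_2 = InvRound(s_1, k_2) = 0x9FD1
s_3 = InvRound(s_2, k_1) = 0xA89F
s_4 = InvRound(s_3, k_0) = 0x55A8

0x55A8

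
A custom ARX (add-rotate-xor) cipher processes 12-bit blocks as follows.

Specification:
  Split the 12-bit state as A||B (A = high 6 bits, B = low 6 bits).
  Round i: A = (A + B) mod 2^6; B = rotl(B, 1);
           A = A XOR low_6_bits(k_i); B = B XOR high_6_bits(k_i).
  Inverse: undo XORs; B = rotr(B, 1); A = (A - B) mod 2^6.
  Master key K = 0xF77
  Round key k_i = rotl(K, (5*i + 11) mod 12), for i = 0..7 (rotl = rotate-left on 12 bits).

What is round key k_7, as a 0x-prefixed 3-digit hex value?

0xFDD

K = 0xF77
k_0 = rotl(K, (5*0+11) mod 12) = rotl(K, 11) = 0xFBB
k_1 = rotl(K, (5*1+11) mod 12) = rotl(K, 4) = 0x77F
k_2 = rotl(K, (5*2+11) mod 12) = rotl(K, 9) = 0xFEE
k_3 = rotl(K, (5*3+11) mod 12) = rotl(K, 2) = 0xDDF
k_4 = rotl(K, (5*4+11) mod 12) = rotl(K, 7) = 0xBFB
k_5 = rotl(K, (5*5+11) mod 12) = rotl(K, 0) = 0xF77
k_6 = rotl(K, (5*6+11) mod 12) = rotl(K, 5) = 0xEFE
k_7 = rotl(K, (5*7+11) mod 12) = rotl(K, 10) = 0xFDD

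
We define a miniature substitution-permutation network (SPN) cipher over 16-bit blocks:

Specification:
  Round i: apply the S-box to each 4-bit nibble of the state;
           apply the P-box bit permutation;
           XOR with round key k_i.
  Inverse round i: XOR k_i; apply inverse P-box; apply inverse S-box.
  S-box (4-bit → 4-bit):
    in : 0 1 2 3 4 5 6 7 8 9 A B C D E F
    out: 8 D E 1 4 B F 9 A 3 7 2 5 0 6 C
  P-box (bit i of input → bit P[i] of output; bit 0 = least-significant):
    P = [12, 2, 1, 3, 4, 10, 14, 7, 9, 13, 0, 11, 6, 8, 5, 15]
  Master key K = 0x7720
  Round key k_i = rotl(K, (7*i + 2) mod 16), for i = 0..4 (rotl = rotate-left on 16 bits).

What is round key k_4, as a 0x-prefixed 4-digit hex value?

0x1DC8

K = 0x7720
k_0 = rotl(K, (7*0+2) mod 16) = rotl(K, 2) = 0xDC81
k_1 = rotl(K, (7*1+2) mod 16) = rotl(K, 9) = 0x40EE
k_2 = rotl(K, (7*2+2) mod 16) = rotl(K, 0) = 0x7720
k_3 = rotl(K, (7*3+2) mod 16) = rotl(K, 7) = 0x903B
k_4 = rotl(K, (7*4+2) mod 16) = rotl(K, 14) = 0x1DC8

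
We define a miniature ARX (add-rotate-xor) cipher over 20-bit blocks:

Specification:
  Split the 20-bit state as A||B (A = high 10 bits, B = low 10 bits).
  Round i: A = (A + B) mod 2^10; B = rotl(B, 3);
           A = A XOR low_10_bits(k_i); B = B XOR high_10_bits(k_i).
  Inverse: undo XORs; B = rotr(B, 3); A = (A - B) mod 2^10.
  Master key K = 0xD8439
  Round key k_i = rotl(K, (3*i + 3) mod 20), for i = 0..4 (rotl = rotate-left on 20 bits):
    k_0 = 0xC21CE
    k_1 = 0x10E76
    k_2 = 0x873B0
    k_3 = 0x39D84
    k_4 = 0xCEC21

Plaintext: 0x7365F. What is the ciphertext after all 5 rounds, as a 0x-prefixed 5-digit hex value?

s_0 = plaintext = 0x7365F
s_1 = Round(s_0, k_0) = 0x789F4
s_2 = Round(s_1, k_1) = 0x683E0
s_3 = Round(s_2, k_2) = 0x8C11B
s_4 = Round(s_3, k_3) = 0xB3C3D
s_5 = Round(s_4, k_4) = 0xCB6D3

0xCB6D3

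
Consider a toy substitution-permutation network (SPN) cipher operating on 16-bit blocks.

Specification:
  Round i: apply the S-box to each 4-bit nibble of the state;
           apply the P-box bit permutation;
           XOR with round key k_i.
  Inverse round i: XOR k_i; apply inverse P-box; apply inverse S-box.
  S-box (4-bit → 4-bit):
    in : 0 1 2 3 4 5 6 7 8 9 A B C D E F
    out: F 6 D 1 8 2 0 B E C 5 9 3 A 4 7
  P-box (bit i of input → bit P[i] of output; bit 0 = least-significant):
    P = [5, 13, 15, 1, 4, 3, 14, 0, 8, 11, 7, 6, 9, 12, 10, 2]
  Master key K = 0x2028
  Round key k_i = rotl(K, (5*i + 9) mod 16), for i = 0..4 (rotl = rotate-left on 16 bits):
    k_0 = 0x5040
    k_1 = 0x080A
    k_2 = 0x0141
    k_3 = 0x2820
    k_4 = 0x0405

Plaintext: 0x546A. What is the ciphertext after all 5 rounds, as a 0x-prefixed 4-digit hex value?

s_0 = plaintext = 0x546A
s_1 = Round(s_0, k_0) = 0xC020
s_2 = Round(s_1, k_1) = 0xF3F9
s_3 = Round(s_2, k_2) = 0xD65B
s_4 = Round(s_3, k_3) = 0x380E
s_5 = Round(s_4, k_4) = 0xCEDC

0xCEDC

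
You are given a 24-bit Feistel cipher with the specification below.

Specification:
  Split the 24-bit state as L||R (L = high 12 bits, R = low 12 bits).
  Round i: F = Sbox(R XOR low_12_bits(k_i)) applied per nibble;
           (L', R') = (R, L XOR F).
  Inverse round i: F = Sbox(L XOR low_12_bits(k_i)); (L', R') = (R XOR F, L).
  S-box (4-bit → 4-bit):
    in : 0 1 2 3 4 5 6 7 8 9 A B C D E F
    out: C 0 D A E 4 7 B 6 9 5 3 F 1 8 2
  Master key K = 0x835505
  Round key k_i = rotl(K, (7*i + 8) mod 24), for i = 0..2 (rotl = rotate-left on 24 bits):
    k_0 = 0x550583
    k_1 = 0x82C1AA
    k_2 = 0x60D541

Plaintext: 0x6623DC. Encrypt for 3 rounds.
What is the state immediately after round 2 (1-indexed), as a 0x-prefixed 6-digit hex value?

s_0 = plaintext = 0x6623DC
s_1 = Round(s_0, k_0) = 0x3DC120
s_2 = Round(s_1, k_1) = 0x120FB9
s_3 = Round(s_2, k_2) = 0xFB9406

0x120FB9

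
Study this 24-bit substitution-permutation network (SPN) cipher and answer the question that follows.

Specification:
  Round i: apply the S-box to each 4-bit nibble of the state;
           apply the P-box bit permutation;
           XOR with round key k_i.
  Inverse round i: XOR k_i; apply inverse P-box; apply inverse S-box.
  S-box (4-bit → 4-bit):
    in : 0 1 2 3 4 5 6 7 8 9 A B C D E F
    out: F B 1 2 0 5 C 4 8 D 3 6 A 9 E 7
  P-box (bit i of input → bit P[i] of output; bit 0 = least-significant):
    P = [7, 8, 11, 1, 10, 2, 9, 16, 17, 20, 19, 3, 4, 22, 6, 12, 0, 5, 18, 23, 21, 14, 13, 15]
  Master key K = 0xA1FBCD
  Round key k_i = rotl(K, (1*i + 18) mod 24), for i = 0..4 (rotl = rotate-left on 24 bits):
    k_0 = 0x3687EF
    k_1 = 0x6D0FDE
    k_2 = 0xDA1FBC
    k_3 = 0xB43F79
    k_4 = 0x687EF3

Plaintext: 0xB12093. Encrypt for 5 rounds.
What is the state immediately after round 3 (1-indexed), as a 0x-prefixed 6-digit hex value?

s_0 = plaintext = 0xB12093
s_1 = Round(s_0, k_0) = 0xADE0D6
s_2 = Round(s_1, k_1) = 0x965395
s_3 = Round(s_2, k_2) = 0x6FB16C
s_4 = Round(s_3, k_3) = 0xE39C12
s_5 = Round(s_4, k_4) = 0x798A0F

0x6FB16C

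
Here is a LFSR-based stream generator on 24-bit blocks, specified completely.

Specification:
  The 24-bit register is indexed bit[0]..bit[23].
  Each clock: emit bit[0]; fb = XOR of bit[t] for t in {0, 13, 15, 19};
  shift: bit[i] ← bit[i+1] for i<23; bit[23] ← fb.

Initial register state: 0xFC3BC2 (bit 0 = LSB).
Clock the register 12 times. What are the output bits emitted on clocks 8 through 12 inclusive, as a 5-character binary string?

reg_0 = 0xFC3BC2
clock 1: out=0, reg = 0x7E1DE1
clock 2: out=1, reg = 0x3F0EF0
clock 3: out=0, reg = 0x9F8778
clock 4: out=0, reg = 0x4FC3BC
clock 5: out=0, reg = 0x27E1DE
clock 6: out=0, reg = 0x13F0EF
clock 7: out=1, reg = 0x89F877
clock 8: out=1, reg = 0x44FC3B
clock 9: out=1, reg = 0xA27E1D
clock 10: out=1, reg = 0x513F0E
clock 11: out=0, reg = 0xA89F87
clock 12: out=1, reg = 0xD44FC3

11101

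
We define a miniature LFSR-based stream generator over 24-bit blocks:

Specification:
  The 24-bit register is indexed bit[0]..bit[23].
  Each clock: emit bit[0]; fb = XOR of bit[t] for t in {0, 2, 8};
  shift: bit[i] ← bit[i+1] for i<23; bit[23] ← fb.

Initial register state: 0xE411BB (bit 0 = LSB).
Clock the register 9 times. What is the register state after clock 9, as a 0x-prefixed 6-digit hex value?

reg_0 = 0xE411BB
clock 1: out=1, reg = 0x7208DD
clock 2: out=1, reg = 0x39046E
clock 3: out=0, reg = 0x9C8237
clock 4: out=1, reg = 0x4E411B
clock 5: out=1, reg = 0x27208D
clock 6: out=1, reg = 0x139046
clock 7: out=0, reg = 0x89C823
clock 8: out=1, reg = 0xC4E411
clock 9: out=1, reg = 0xE27208

0xE27208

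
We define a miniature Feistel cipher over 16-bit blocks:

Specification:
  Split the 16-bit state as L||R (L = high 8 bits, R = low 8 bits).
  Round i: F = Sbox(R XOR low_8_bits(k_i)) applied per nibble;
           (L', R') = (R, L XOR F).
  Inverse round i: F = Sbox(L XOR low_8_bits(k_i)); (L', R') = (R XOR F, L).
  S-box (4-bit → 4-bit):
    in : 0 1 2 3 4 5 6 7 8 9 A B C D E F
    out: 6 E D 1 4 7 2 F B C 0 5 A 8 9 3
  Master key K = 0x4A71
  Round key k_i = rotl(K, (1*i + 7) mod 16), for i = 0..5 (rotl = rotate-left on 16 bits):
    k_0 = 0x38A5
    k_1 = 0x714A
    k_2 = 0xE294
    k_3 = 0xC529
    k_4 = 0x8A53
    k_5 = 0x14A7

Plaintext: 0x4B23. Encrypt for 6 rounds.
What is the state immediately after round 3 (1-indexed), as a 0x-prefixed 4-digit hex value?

s_0 = plaintext = 0x4B23
s_1 = Round(s_0, k_0) = 0x23F9
s_2 = Round(s_1, k_1) = 0xF972
s_3 = Round(s_2, k_2) = 0x726B
s_4 = Round(s_3, k_3) = 0x6B3F
s_5 = Round(s_4, k_4) = 0x3F41
s_6 = Round(s_5, k_5) = 0x41AD

0x726B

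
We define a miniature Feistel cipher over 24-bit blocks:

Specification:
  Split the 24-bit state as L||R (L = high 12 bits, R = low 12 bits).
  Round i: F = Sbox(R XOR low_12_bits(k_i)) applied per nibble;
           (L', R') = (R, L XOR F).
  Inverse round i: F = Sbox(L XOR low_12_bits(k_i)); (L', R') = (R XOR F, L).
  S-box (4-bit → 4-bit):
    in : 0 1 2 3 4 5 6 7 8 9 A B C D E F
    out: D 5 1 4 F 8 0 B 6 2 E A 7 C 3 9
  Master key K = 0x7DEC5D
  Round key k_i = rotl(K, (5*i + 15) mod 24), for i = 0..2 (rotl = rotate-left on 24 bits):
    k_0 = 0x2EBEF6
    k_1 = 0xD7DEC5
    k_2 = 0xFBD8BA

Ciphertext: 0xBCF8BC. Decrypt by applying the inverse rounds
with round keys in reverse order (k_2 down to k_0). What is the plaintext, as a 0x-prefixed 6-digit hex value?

s_0 = ciphertext = 0xBCF8BC
s_1 = InvRound(s_0, k_2) = 0xC04BCF
s_2 = InvRound(s_1, k_1) = 0xABAC04
s_3 = InvRound(s_2, k_0) = 0x3F3ABA

0x3F3ABA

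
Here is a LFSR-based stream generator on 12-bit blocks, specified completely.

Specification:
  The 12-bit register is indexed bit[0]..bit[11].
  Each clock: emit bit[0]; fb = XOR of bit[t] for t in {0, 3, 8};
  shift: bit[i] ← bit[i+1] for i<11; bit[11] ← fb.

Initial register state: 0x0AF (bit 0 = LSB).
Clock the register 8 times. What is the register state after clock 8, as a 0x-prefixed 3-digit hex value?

reg_0 = 0x0AF
clock 1: out=1, reg = 0x057
clock 2: out=1, reg = 0x82B
clock 3: out=1, reg = 0x415
clock 4: out=1, reg = 0xA0A
clock 5: out=0, reg = 0xD05
clock 6: out=1, reg = 0x682
clock 7: out=0, reg = 0x341
clock 8: out=1, reg = 0x1A0

0x1A0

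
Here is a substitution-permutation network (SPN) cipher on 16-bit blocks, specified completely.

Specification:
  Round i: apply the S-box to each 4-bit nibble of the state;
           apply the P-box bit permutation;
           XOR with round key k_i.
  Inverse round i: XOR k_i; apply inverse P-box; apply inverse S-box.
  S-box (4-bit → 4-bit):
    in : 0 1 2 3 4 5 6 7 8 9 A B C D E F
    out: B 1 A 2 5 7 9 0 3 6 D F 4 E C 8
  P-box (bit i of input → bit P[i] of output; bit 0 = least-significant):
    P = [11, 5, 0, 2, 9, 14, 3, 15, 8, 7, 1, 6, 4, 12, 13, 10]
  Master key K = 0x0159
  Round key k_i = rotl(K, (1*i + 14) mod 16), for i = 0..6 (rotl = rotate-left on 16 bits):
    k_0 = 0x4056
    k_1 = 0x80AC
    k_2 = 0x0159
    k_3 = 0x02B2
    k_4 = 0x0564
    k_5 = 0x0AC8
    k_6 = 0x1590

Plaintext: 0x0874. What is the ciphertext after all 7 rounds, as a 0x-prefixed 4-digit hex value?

s_0 = plaintext = 0x0874
s_1 = Round(s_0, k_0) = 0x5DC7
s_2 = Round(s_1, k_1) = 0xB076
s_3 = Round(s_2, k_2) = 0x3C8D
s_4 = Round(s_3, k_3) = 0x5095
s_5 = Round(s_4, k_4) = 0x7C9D
s_6 = Round(s_5, k_5) = 0x4AE7
s_7 = Round(s_6, k_6) = 0xB4CA

0xB4CA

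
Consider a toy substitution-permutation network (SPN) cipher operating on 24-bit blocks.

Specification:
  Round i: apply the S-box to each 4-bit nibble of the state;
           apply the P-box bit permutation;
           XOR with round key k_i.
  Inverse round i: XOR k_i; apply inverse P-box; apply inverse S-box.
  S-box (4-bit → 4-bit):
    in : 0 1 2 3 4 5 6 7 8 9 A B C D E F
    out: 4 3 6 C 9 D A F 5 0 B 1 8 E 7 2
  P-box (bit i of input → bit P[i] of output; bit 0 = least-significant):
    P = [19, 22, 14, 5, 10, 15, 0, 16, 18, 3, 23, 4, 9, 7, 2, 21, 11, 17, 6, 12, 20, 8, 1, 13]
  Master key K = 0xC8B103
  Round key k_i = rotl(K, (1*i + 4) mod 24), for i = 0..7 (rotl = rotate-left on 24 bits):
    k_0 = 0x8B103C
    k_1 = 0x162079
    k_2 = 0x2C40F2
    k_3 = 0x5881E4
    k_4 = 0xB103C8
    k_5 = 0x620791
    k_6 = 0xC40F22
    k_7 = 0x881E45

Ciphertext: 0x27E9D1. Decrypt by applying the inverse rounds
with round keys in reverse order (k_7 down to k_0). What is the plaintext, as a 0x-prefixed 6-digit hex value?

s_0 = ciphertext = 0x27E9D1
s_1 = InvRound(s_0, k_7) = 0x6675A8
s_2 = InvRound(s_1, k_6) = 0x3AA290
s_3 = InvRound(s_2, k_5) = 0xA999E1
s_4 = InvRound(s_3, k_4) = 0xB4BF24
s_5 = InvRound(s_4, k_3) = 0xC5A8B1
s_6 = InvRound(s_5, k_2) = 0x38C0DE
s_7 = InvRound(s_6, k_1) = 0x3FDB25
s_8 = InvRound(s_7, k_0) = 0x1B4720

0x1B4720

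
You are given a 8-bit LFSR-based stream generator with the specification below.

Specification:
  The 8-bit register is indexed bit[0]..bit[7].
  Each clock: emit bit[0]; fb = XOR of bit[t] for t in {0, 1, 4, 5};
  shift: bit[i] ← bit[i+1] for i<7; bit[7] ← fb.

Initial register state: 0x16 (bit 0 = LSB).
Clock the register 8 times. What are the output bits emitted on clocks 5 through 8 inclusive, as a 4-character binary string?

1000

reg_0 = 0x16
clock 1: out=0, reg = 0x0B
clock 2: out=1, reg = 0x05
clock 3: out=1, reg = 0x82
clock 4: out=0, reg = 0xC1
clock 5: out=1, reg = 0xE0
clock 6: out=0, reg = 0xF0
clock 7: out=0, reg = 0x78
clock 8: out=0, reg = 0x3C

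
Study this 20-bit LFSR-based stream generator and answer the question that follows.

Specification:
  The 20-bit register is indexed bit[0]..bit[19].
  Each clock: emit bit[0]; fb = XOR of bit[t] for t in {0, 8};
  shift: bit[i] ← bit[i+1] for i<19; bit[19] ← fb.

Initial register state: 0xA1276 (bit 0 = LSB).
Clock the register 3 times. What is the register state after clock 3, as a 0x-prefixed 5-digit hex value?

reg_0 = 0xA1276
clock 1: out=0, reg = 0x5093B
clock 2: out=1, reg = 0x2849D
clock 3: out=1, reg = 0x9424E

0x9424E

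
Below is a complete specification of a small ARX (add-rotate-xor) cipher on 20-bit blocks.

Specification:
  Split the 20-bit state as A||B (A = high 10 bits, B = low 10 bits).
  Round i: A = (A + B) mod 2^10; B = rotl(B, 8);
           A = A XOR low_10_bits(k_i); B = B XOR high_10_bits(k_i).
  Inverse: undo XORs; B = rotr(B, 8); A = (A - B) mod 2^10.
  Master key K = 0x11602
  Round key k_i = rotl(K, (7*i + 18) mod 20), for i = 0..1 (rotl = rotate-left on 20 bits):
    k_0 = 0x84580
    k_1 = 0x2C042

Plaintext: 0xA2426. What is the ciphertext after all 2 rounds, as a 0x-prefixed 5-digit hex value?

0xC14B6

s_0 = plaintext = 0xA2426
s_1 = Round(s_0, k_0) = 0xCBC18
s_2 = Round(s_1, k_1) = 0xC14B6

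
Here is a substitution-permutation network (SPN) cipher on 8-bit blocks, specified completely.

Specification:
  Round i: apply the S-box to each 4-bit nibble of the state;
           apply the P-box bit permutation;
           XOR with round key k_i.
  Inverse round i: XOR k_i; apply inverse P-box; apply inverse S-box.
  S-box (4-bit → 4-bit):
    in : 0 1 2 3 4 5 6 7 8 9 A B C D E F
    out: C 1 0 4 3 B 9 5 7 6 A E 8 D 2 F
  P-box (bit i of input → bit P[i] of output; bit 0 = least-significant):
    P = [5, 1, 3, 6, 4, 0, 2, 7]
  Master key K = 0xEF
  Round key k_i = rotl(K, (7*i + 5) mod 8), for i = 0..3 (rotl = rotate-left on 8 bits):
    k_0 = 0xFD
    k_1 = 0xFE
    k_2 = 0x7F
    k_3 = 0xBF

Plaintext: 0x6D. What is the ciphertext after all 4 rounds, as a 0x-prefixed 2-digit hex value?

0xCC

s_0 = plaintext = 0x6D
s_1 = Round(s_0, k_0) = 0x05
s_2 = Round(s_1, k_1) = 0x18
s_3 = Round(s_2, k_2) = 0x45
s_4 = Round(s_3, k_3) = 0xCC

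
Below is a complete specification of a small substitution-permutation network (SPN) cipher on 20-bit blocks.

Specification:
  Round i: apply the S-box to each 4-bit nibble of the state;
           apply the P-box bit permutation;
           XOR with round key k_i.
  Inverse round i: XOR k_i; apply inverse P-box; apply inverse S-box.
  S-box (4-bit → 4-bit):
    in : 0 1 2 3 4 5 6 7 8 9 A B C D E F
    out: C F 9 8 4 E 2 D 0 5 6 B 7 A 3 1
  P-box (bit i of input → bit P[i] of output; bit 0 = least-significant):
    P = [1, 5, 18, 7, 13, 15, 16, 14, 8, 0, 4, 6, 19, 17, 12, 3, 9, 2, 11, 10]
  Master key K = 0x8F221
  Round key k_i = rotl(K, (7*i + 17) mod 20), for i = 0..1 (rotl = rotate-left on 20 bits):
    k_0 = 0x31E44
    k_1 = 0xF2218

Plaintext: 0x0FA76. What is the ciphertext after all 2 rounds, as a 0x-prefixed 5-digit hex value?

s_0 = plaintext = 0x0FA76
s_1 = Round(s_0, k_0) = 0xA7275
s_2 = Round(s_1, k_1) = 0x25BF4

0x25BF4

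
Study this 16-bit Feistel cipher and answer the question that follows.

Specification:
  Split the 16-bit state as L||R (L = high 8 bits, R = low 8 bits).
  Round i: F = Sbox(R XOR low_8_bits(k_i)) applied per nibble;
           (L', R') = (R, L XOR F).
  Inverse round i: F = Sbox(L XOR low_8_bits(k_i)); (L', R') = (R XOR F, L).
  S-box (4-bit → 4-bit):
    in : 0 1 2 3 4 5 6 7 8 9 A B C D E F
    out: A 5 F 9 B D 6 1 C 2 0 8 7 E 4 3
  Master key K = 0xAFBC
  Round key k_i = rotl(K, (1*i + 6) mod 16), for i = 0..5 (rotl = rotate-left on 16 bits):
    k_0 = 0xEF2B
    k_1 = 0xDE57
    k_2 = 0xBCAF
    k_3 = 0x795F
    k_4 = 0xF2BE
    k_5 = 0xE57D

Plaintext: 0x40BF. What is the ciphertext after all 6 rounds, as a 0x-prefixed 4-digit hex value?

s_0 = plaintext = 0x40BF
s_1 = Round(s_0, k_0) = 0xBF6B
s_2 = Round(s_1, k_1) = 0x6B28
s_3 = Round(s_2, k_2) = 0x28AA
s_4 = Round(s_3, k_3) = 0xAA15
s_5 = Round(s_4, k_4) = 0x15A2
s_6 = Round(s_5, k_5) = 0xA2F6

0xA2F6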